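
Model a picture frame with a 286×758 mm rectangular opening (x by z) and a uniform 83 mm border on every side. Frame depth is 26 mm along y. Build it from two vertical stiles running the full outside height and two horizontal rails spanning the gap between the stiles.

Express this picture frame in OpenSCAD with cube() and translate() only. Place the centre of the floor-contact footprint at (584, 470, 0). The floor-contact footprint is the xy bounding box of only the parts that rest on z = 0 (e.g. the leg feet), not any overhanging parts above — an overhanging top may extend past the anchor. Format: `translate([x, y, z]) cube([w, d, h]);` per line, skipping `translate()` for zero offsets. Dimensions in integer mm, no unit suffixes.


translate([358, 457, 0]) cube([83, 26, 924]);
translate([727, 457, 0]) cube([83, 26, 924]);
translate([441, 457, 0]) cube([286, 26, 83]);
translate([441, 457, 841]) cube([286, 26, 83]);


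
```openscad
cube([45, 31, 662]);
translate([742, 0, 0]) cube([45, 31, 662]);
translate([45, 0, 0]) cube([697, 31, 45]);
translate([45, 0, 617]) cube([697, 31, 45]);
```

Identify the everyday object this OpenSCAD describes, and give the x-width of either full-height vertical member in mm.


A picture frame. The border width is 45 mm.

Four thin pieces enclosing a rectangular opening — a picture frame. The two full-height stiles are 662 mm tall; the top rail sits at z = 617 and is 45 mm tall, so the border above the opening is 662 − 617 = 45 mm, matching the stile x-width.


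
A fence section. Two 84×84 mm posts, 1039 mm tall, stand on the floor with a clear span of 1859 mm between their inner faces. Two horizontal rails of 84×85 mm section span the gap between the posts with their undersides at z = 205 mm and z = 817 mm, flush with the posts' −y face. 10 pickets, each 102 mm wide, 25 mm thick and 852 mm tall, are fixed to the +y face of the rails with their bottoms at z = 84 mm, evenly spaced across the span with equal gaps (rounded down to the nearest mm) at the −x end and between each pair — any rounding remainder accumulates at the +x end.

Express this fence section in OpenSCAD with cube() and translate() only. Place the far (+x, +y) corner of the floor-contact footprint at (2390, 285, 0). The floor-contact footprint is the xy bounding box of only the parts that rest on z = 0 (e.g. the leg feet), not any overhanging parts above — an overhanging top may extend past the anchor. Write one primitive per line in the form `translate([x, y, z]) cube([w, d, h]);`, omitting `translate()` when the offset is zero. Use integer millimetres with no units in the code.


translate([363, 201, 0]) cube([84, 84, 1039]);
translate([2306, 201, 0]) cube([84, 84, 1039]);
translate([447, 201, 205]) cube([1859, 84, 85]);
translate([447, 201, 817]) cube([1859, 84, 85]);
translate([523, 285, 84]) cube([102, 25, 852]);
translate([701, 285, 84]) cube([102, 25, 852]);
translate([879, 285, 84]) cube([102, 25, 852]);
translate([1057, 285, 84]) cube([102, 25, 852]);
translate([1235, 285, 84]) cube([102, 25, 852]);
translate([1413, 285, 84]) cube([102, 25, 852]);
translate([1591, 285, 84]) cube([102, 25, 852]);
translate([1769, 285, 84]) cube([102, 25, 852]);
translate([1947, 285, 84]) cube([102, 25, 852]);
translate([2125, 285, 84]) cube([102, 25, 852]);


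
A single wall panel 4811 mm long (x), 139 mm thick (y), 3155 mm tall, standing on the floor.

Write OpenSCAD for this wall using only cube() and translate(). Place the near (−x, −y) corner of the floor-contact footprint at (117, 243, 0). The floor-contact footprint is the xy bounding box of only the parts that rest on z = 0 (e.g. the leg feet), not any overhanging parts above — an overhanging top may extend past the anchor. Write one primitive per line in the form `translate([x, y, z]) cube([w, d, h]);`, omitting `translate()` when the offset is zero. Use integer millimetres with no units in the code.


translate([117, 243, 0]) cube([4811, 139, 3155]);


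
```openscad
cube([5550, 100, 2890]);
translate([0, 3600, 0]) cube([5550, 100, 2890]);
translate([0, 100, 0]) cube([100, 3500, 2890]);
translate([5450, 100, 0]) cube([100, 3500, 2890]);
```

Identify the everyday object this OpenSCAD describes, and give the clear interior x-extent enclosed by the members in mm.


A house (or room) frame. The interior width is 5350 mm.

Four 2890 mm walls enclosing a rectangle with no floor or roof — a room or house frame. Outside width is 5550 mm and wall thickness is 100 mm, so the interior width is 5550 − 2 × 100 = 5350 mm.


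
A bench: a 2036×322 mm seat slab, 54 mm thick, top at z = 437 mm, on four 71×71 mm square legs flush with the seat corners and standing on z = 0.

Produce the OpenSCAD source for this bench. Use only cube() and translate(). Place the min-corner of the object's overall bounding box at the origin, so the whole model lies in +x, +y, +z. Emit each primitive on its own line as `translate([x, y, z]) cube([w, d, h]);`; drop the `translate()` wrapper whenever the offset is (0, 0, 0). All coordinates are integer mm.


translate([0, 0, 383]) cube([2036, 322, 54]);
cube([71, 71, 383]);
translate([0, 251, 0]) cube([71, 71, 383]);
translate([1965, 0, 0]) cube([71, 71, 383]);
translate([1965, 251, 0]) cube([71, 71, 383]);


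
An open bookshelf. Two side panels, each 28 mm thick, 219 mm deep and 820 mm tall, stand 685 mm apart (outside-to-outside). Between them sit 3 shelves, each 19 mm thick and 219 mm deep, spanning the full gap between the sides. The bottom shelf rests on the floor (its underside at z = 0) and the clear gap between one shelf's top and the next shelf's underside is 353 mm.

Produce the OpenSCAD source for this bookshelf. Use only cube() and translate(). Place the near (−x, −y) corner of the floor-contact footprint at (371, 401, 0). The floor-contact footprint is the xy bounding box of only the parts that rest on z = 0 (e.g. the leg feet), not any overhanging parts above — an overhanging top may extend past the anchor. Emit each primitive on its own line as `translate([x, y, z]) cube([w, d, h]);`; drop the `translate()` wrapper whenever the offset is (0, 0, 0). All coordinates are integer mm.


translate([371, 401, 0]) cube([28, 219, 820]);
translate([1028, 401, 0]) cube([28, 219, 820]);
translate([399, 401, 0]) cube([629, 219, 19]);
translate([399, 401, 372]) cube([629, 219, 19]);
translate([399, 401, 744]) cube([629, 219, 19]);


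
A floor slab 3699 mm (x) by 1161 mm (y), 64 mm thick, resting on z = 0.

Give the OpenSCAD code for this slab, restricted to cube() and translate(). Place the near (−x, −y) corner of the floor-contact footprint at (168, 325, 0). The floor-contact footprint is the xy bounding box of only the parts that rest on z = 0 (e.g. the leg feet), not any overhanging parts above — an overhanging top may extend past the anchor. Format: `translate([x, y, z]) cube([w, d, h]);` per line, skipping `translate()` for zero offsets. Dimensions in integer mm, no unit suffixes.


translate([168, 325, 0]) cube([3699, 1161, 64]);


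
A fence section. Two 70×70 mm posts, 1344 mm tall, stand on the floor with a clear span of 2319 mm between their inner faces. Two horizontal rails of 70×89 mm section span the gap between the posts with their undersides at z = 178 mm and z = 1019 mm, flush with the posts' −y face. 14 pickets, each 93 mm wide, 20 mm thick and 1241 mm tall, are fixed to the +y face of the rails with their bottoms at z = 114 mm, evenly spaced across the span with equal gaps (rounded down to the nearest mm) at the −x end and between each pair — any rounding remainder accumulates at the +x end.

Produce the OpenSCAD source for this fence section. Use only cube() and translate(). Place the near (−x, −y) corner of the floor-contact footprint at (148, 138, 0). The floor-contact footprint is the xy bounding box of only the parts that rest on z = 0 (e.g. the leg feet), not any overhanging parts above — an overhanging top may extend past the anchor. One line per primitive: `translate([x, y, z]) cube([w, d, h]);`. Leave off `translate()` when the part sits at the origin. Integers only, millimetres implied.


translate([148, 138, 0]) cube([70, 70, 1344]);
translate([2537, 138, 0]) cube([70, 70, 1344]);
translate([218, 138, 178]) cube([2319, 70, 89]);
translate([218, 138, 1019]) cube([2319, 70, 89]);
translate([285, 208, 114]) cube([93, 20, 1241]);
translate([445, 208, 114]) cube([93, 20, 1241]);
translate([605, 208, 114]) cube([93, 20, 1241]);
translate([765, 208, 114]) cube([93, 20, 1241]);
translate([925, 208, 114]) cube([93, 20, 1241]);
translate([1085, 208, 114]) cube([93, 20, 1241]);
translate([1245, 208, 114]) cube([93, 20, 1241]);
translate([1405, 208, 114]) cube([93, 20, 1241]);
translate([1565, 208, 114]) cube([93, 20, 1241]);
translate([1725, 208, 114]) cube([93, 20, 1241]);
translate([1885, 208, 114]) cube([93, 20, 1241]);
translate([2045, 208, 114]) cube([93, 20, 1241]);
translate([2205, 208, 114]) cube([93, 20, 1241]);
translate([2365, 208, 114]) cube([93, 20, 1241]);


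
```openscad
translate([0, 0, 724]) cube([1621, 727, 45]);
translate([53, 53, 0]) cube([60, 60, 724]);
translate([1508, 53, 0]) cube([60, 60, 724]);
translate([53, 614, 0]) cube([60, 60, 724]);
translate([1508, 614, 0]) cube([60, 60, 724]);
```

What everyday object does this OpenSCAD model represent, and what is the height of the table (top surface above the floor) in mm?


A table. The table height is 769 mm.

A 1621×727×45 slab sits at z = 724 on four 60 mm square posts — a table. The top surface is at 724 + 45 = 769 mm.


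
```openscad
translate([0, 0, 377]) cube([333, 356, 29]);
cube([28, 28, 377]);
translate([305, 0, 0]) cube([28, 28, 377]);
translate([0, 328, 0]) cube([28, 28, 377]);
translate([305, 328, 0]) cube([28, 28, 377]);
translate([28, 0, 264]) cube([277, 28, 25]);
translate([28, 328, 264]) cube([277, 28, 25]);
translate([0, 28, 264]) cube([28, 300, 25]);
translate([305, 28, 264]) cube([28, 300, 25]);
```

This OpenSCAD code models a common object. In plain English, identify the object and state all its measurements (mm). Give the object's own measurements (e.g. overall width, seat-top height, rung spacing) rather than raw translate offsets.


A four-legged stool. The seat is a 333×356×29 mm slab whose top surface is at z = 406 mm; four square legs, each 28×28 mm in cross-section, run from the floor (z = 0) to the underside of the seat, each flush with a corner of the seat. Four stretchers, 28 mm wide and 25 mm tall, connect adjacent legs with their undersides at z = 264 mm, each running between the inner faces of the legs it joins and aligned with the legs' outer faces on the other axis.


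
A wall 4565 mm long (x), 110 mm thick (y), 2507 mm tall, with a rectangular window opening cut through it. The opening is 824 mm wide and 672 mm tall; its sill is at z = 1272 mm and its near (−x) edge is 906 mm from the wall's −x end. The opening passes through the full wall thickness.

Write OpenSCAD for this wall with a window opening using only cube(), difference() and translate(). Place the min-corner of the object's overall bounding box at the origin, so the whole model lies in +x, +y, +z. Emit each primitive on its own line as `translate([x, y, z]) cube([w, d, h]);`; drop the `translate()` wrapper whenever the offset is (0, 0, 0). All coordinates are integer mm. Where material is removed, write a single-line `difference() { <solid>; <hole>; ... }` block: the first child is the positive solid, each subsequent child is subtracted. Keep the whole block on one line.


difference() { cube([4565, 110, 2507]); translate([906, 0, 1272]) cube([824, 110, 672]); }


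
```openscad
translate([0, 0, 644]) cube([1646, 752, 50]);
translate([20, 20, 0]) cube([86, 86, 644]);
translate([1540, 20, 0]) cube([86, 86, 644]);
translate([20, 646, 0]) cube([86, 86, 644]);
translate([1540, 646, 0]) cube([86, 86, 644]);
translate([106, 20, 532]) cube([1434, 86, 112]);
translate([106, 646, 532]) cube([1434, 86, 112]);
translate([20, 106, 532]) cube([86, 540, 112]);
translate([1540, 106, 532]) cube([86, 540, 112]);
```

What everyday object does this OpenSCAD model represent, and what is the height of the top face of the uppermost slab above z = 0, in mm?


A table. The table height is 694 mm.

A 1646×752×50 slab sits at z = 644 on four 86 mm square posts — a table. The top surface is at 644 + 50 = 694 mm.


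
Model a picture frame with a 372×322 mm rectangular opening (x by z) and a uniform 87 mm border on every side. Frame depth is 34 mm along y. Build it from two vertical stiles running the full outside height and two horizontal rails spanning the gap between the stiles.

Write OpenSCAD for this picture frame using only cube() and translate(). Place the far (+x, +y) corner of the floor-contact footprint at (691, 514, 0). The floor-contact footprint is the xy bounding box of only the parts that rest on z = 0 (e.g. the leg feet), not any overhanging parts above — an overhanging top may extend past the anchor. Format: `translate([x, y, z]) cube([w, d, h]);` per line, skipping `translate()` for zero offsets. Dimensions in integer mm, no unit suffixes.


translate([145, 480, 0]) cube([87, 34, 496]);
translate([604, 480, 0]) cube([87, 34, 496]);
translate([232, 480, 0]) cube([372, 34, 87]);
translate([232, 480, 409]) cube([372, 34, 87]);


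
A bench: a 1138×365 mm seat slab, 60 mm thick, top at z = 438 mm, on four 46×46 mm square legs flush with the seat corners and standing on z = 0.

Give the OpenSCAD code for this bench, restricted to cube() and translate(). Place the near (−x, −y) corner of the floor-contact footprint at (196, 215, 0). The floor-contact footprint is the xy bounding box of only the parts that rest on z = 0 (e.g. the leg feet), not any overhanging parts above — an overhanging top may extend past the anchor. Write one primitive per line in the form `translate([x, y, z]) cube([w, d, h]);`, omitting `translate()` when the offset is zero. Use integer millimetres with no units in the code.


// leg_h = 438 − 60 = 378
translate([196, 215, 378]) cube([1138, 365, 60]);
translate([196, 215, 0]) cube([46, 46, 378]);
translate([196, 534, 0]) cube([46, 46, 378]);
translate([1288, 215, 0]) cube([46, 46, 378]);
translate([1288, 534, 0]) cube([46, 46, 378]);


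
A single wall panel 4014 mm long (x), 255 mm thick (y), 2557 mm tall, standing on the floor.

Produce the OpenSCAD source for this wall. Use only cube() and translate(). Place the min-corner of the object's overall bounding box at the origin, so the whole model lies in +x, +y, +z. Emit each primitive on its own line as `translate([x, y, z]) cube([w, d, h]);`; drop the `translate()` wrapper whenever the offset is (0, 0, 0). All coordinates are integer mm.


cube([4014, 255, 2557]);


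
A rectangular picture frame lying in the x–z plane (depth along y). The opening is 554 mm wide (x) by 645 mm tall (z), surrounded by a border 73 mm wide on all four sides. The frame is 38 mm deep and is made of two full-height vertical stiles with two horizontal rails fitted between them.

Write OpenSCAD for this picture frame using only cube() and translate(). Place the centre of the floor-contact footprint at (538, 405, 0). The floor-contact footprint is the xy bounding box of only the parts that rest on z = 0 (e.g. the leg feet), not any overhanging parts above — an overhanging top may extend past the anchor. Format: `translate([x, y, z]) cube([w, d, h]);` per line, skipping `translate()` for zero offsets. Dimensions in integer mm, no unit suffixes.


translate([188, 386, 0]) cube([73, 38, 791]);
translate([815, 386, 0]) cube([73, 38, 791]);
translate([261, 386, 0]) cube([554, 38, 73]);
translate([261, 386, 718]) cube([554, 38, 73]);


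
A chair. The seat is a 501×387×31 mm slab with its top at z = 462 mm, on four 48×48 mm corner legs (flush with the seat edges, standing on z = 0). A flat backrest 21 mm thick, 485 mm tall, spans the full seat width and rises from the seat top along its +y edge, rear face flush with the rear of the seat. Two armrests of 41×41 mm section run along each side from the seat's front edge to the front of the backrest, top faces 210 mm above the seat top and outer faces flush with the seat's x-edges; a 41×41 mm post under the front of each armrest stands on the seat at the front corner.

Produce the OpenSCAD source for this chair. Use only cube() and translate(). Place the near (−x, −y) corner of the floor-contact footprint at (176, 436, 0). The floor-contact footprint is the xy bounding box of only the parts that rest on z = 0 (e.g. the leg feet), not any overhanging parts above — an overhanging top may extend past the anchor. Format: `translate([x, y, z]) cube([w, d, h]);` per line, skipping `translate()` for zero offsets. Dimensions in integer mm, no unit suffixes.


translate([176, 436, 431]) cube([501, 387, 31]);
translate([176, 436, 0]) cube([48, 48, 431]);
translate([629, 436, 0]) cube([48, 48, 431]);
translate([176, 775, 0]) cube([48, 48, 431]);
translate([629, 775, 0]) cube([48, 48, 431]);
translate([176, 802, 462]) cube([501, 21, 485]);
translate([176, 436, 631]) cube([41, 366, 41]);
translate([636, 436, 631]) cube([41, 366, 41]);
translate([176, 436, 462]) cube([41, 41, 169]);
translate([636, 436, 462]) cube([41, 41, 169]);


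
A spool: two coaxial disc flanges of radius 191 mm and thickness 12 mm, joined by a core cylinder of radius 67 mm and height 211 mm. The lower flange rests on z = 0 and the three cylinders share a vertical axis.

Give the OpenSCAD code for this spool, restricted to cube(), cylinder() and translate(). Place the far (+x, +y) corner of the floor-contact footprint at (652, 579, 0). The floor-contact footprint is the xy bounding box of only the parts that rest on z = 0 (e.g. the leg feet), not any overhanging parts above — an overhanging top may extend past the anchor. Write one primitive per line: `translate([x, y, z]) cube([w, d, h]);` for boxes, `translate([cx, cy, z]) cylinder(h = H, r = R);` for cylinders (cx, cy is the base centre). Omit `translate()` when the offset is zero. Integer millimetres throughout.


translate([461, 388, 0]) cylinder(h = 12, r = 191);
translate([461, 388, 12]) cylinder(h = 211, r = 67);
translate([461, 388, 223]) cylinder(h = 12, r = 191);


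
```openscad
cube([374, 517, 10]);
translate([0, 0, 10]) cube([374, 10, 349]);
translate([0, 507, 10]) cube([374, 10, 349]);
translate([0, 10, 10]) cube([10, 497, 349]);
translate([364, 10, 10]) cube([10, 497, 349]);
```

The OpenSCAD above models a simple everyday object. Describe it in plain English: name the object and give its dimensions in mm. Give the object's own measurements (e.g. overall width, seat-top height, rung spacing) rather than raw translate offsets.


An open-topped rectangular box: outside dimensions 374×517×359 mm, with a uniform wall and base thickness of 10 mm. The base is a full 374×517 slab on the floor; four walls sit on top of the base. The front and back walls (the −y and +y sides) span the full width; the two side walls fit between them.


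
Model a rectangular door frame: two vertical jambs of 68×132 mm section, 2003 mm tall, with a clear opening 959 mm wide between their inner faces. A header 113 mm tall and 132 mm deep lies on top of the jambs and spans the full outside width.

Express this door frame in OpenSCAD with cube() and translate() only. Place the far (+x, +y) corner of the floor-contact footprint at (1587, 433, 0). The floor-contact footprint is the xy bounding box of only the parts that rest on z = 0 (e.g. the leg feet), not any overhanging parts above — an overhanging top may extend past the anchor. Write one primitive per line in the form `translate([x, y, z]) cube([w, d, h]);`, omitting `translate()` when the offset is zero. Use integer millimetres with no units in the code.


translate([492, 301, 0]) cube([68, 132, 2003]);
translate([1519, 301, 0]) cube([68, 132, 2003]);
translate([492, 301, 2003]) cube([1095, 132, 113]);


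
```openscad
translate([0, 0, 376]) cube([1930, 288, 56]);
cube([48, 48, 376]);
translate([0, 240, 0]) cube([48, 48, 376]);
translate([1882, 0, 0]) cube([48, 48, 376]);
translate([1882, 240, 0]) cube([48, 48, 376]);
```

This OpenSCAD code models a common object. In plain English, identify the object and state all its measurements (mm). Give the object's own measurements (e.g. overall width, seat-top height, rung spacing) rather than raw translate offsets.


A long wooden bench with a 1930 mm (x) × 288 mm (y) seat, 56 mm thick, its top surface 432 mm above the floor. Four 48 mm square legs at the seat corners, flush with the edges, run from z = 0 to the seat underside.


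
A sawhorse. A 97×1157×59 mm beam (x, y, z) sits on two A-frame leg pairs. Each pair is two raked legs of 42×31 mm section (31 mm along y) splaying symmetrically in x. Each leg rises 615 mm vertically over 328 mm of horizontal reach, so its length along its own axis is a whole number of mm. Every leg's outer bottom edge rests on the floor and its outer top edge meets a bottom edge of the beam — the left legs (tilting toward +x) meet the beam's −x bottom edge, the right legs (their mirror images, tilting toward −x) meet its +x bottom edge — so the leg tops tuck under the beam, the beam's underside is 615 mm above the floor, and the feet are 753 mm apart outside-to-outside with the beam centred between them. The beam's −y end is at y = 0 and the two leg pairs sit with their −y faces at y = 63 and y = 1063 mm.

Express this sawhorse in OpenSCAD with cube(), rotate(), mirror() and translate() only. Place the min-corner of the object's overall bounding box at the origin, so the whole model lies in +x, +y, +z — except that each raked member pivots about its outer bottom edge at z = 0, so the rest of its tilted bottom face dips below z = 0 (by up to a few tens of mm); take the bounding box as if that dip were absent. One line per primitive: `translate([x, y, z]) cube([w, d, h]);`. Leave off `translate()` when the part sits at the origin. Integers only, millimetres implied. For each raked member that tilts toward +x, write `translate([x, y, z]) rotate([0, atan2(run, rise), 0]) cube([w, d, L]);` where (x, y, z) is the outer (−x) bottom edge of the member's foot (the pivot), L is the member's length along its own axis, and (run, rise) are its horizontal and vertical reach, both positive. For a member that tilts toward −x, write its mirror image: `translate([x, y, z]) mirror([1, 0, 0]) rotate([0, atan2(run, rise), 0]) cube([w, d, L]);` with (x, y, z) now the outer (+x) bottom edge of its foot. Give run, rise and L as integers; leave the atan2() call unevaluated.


translate([328, 0, 615]) cube([97, 1157, 59]);
translate([0, 63, 0]) rotate([0, atan2(328, 615), 0]) cube([42, 31, 697]);
translate([753, 63, 0]) mirror([1, 0, 0]) rotate([0, atan2(328, 615), 0]) cube([42, 31, 697]);
translate([0, 1063, 0]) rotate([0, atan2(328, 615), 0]) cube([42, 31, 697]);
translate([753, 1063, 0]) mirror([1, 0, 0]) rotate([0, atan2(328, 615), 0]) cube([42, 31, 697]);


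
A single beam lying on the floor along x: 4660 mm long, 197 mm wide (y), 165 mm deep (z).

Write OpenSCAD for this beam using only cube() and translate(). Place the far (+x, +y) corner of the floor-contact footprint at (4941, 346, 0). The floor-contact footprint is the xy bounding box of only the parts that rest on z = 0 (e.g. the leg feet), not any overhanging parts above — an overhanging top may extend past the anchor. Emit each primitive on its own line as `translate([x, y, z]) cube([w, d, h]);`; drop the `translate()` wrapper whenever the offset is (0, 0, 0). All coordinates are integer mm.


translate([281, 149, 0]) cube([4660, 197, 165]);


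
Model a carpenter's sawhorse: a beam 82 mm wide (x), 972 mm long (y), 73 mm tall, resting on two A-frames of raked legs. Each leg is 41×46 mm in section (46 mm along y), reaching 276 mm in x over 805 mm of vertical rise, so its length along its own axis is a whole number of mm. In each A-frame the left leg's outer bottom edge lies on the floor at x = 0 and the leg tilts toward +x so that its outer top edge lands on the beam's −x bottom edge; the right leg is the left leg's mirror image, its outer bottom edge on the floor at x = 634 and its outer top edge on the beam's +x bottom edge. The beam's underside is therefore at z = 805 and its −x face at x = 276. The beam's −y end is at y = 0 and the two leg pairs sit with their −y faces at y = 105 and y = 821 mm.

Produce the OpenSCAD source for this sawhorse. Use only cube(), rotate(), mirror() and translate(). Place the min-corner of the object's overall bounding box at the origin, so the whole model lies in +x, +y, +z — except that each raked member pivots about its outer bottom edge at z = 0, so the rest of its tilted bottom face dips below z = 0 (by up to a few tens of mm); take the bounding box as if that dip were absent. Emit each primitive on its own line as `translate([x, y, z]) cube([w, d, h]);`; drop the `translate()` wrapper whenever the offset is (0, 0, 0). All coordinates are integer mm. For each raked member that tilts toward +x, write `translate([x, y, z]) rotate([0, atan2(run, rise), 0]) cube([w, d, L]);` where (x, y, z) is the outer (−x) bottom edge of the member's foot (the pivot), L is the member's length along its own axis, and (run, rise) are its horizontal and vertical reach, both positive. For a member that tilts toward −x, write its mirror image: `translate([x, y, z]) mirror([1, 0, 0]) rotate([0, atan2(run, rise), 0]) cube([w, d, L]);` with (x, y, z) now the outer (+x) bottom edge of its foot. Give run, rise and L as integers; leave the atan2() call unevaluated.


translate([276, 0, 805]) cube([82, 972, 73]);
translate([0, 105, 0]) rotate([0, atan2(276, 805), 0]) cube([41, 46, 851]);
translate([634, 105, 0]) mirror([1, 0, 0]) rotate([0, atan2(276, 805), 0]) cube([41, 46, 851]);
translate([0, 821, 0]) rotate([0, atan2(276, 805), 0]) cube([41, 46, 851]);
translate([634, 821, 0]) mirror([1, 0, 0]) rotate([0, atan2(276, 805), 0]) cube([41, 46, 851]);


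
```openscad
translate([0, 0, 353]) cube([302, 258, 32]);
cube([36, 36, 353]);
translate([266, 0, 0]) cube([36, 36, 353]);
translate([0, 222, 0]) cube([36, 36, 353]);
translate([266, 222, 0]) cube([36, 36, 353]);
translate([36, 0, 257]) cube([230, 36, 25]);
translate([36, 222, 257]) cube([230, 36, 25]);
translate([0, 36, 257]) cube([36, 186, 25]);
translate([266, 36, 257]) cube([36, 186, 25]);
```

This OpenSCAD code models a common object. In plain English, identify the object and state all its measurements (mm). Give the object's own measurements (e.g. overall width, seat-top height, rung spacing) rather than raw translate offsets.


A simple wooden stool: a rectangular seat 302 mm (x) by 258 mm (y), 32 mm thick, top face at z = 385 mm, on four square legs, each 36×36 mm in cross-section. The legs rest on z = 0, each flush with a corner of the seat. Four stretchers, 36 mm wide and 25 mm tall, connect adjacent legs with their undersides at z = 257 mm, each running between the inner faces of the legs it joins and aligned with the legs' outer faces on the other axis.


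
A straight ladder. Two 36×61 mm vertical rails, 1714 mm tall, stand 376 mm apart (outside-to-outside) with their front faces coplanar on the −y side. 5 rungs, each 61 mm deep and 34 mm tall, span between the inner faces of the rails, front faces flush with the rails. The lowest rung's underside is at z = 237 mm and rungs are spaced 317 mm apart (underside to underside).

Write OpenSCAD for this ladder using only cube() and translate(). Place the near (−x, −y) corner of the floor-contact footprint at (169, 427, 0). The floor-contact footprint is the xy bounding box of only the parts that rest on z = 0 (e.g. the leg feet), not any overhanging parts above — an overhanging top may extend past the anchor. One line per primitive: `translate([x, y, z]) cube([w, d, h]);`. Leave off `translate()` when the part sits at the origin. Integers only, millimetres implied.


// rung span = 376 - 2*36 = 304
// rung[k] z = 237 + k*317
translate([169, 427, 0]) cube([36, 61, 1714]);
translate([509, 427, 0]) cube([36, 61, 1714]);
translate([205, 427, 237]) cube([304, 61, 34]);
translate([205, 427, 554]) cube([304, 61, 34]);
translate([205, 427, 871]) cube([304, 61, 34]);
translate([205, 427, 1188]) cube([304, 61, 34]);
translate([205, 427, 1505]) cube([304, 61, 34]);


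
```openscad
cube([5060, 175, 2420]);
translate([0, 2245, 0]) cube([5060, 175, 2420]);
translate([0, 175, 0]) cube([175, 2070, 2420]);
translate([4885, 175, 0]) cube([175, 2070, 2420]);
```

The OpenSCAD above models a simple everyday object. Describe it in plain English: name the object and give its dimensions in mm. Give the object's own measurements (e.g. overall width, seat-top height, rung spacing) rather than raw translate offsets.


The wall frame of a small rectangular building: four walls, each 2420 mm tall and 175 mm thick, enclosing a footprint 5060 mm (x) by 2420 mm (y) outside-to-outside, with no floor or roof. The front and back walls (the −y and +y sides) span the full width; the two side walls fit between them.


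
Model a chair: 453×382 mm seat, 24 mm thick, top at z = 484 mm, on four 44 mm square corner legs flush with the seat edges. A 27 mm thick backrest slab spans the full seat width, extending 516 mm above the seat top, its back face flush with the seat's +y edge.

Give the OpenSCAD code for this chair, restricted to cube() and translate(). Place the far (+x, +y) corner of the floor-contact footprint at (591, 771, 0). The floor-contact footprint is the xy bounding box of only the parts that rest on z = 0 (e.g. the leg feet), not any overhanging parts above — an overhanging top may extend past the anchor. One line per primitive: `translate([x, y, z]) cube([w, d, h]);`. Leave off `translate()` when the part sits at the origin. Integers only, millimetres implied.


translate([138, 389, 460]) cube([453, 382, 24]);
translate([138, 389, 0]) cube([44, 44, 460]);
translate([547, 389, 0]) cube([44, 44, 460]);
translate([138, 727, 0]) cube([44, 44, 460]);
translate([547, 727, 0]) cube([44, 44, 460]);
translate([138, 744, 484]) cube([453, 27, 516]);


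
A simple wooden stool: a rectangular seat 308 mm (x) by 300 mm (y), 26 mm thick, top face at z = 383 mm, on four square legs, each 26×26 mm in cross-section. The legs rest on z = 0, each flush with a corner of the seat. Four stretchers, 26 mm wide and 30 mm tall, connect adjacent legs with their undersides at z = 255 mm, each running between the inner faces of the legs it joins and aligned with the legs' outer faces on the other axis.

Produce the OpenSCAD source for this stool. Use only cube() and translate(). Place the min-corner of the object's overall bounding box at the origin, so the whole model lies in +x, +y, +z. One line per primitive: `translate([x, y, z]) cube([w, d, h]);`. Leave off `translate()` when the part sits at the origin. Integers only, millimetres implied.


translate([0, 0, 357]) cube([308, 300, 26]);
cube([26, 26, 357]);
translate([282, 0, 0]) cube([26, 26, 357]);
translate([0, 274, 0]) cube([26, 26, 357]);
translate([282, 274, 0]) cube([26, 26, 357]);
translate([26, 0, 255]) cube([256, 26, 30]);
translate([26, 274, 255]) cube([256, 26, 30]);
translate([0, 26, 255]) cube([26, 248, 30]);
translate([282, 26, 255]) cube([26, 248, 30]);


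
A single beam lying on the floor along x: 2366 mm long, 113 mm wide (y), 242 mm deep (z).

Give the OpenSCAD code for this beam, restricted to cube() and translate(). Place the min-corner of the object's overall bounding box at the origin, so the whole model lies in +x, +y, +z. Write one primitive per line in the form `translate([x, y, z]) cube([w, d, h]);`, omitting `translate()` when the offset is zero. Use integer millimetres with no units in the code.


cube([2366, 113, 242]);


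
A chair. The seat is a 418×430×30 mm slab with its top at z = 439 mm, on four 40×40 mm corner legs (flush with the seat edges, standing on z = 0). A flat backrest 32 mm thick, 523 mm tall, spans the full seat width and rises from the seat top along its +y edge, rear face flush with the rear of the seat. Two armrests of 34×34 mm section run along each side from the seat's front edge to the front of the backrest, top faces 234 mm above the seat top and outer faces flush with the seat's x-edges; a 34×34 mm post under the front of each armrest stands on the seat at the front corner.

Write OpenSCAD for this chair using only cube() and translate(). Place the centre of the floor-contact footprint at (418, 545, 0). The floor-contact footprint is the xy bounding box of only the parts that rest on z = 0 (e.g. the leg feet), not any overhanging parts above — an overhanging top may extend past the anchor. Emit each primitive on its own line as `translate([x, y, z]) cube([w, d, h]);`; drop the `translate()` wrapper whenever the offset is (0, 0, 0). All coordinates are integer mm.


translate([209, 330, 409]) cube([418, 430, 30]);
translate([209, 330, 0]) cube([40, 40, 409]);
translate([587, 330, 0]) cube([40, 40, 409]);
translate([209, 720, 0]) cube([40, 40, 409]);
translate([587, 720, 0]) cube([40, 40, 409]);
translate([209, 728, 439]) cube([418, 32, 523]);
translate([209, 330, 639]) cube([34, 398, 34]);
translate([593, 330, 639]) cube([34, 398, 34]);
translate([209, 330, 439]) cube([34, 34, 200]);
translate([593, 330, 439]) cube([34, 34, 200]);


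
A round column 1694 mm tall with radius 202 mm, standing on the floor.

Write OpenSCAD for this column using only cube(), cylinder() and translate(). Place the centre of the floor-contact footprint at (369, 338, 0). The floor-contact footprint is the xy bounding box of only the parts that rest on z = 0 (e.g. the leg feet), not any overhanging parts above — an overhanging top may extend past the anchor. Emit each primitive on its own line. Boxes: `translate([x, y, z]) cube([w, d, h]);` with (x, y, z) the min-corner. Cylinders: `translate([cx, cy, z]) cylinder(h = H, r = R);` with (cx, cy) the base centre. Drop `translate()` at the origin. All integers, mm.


translate([369, 338, 0]) cylinder(h = 1694, r = 202);


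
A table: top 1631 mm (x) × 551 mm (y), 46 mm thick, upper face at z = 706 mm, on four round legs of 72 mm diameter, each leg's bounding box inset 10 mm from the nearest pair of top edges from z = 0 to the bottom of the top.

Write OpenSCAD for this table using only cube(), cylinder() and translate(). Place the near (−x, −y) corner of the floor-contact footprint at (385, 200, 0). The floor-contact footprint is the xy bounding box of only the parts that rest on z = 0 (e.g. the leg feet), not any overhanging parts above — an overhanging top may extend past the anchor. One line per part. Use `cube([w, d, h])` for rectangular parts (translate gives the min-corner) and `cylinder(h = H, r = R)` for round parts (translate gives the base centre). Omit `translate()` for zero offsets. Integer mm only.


// leg_h = 706 - 46 = 660
translate([375, 190, 660]) cube([1631, 551, 46]);
translate([421, 236, 0]) cylinder(h = 660, r = 36);
translate([1960, 236, 0]) cylinder(h = 660, r = 36);
translate([421, 695, 0]) cylinder(h = 660, r = 36);
translate([1960, 695, 0]) cylinder(h = 660, r = 36);


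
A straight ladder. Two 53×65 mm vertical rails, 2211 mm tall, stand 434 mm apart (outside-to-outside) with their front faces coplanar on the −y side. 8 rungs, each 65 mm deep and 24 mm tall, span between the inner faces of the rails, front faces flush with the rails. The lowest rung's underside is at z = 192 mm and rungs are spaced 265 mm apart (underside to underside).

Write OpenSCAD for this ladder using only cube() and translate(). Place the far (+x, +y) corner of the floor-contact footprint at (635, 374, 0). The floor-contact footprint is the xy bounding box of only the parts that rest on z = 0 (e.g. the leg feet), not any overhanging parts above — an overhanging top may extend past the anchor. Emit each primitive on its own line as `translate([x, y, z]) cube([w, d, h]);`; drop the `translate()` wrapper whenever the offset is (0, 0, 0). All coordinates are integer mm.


translate([201, 309, 0]) cube([53, 65, 2211]);
translate([582, 309, 0]) cube([53, 65, 2211]);
translate([254, 309, 192]) cube([328, 65, 24]);
translate([254, 309, 457]) cube([328, 65, 24]);
translate([254, 309, 722]) cube([328, 65, 24]);
translate([254, 309, 987]) cube([328, 65, 24]);
translate([254, 309, 1252]) cube([328, 65, 24]);
translate([254, 309, 1517]) cube([328, 65, 24]);
translate([254, 309, 1782]) cube([328, 65, 24]);
translate([254, 309, 2047]) cube([328, 65, 24]);


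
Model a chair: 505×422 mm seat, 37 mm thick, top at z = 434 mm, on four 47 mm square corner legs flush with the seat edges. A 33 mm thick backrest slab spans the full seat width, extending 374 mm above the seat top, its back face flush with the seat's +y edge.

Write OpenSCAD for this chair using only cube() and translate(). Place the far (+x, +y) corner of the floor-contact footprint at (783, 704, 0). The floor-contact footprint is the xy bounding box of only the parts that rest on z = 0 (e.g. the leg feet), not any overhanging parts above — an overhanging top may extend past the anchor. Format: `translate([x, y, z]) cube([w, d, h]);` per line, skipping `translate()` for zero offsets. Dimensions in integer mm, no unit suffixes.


translate([278, 282, 397]) cube([505, 422, 37]);
translate([278, 282, 0]) cube([47, 47, 397]);
translate([736, 282, 0]) cube([47, 47, 397]);
translate([278, 657, 0]) cube([47, 47, 397]);
translate([736, 657, 0]) cube([47, 47, 397]);
translate([278, 671, 434]) cube([505, 33, 374]);


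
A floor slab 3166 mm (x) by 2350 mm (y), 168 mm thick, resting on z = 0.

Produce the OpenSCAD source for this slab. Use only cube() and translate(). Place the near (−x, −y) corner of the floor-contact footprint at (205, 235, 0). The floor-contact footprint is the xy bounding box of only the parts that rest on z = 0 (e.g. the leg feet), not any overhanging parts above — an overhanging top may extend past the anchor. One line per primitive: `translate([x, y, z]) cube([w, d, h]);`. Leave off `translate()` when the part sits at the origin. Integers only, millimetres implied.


translate([205, 235, 0]) cube([3166, 2350, 168]);


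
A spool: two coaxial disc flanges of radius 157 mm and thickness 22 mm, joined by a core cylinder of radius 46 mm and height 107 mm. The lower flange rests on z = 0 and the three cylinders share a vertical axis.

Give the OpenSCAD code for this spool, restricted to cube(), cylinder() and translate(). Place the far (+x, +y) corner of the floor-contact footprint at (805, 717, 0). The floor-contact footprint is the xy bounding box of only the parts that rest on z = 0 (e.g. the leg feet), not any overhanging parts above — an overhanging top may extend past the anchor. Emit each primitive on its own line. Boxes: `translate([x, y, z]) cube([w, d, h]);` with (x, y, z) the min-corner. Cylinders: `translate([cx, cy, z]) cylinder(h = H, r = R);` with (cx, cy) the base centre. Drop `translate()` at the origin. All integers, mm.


translate([648, 560, 0]) cylinder(h = 22, r = 157);
translate([648, 560, 22]) cylinder(h = 107, r = 46);
translate([648, 560, 129]) cylinder(h = 22, r = 157);


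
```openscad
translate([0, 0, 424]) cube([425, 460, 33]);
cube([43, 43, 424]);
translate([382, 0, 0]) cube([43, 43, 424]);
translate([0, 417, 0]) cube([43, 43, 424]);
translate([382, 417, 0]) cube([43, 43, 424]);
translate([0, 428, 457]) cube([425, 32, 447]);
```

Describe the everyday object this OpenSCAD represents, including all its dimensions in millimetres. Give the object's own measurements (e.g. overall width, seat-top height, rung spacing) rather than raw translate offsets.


A chair. The seat is a 425×460×33 mm slab with its top at z = 457 mm, on four 43×43 mm corner legs (flush with the seat edges, standing on z = 0). A flat backrest 32 mm thick, 447 mm tall, spans the full seat width and rises from the seat top along its +y edge, rear face flush with the rear of the seat.


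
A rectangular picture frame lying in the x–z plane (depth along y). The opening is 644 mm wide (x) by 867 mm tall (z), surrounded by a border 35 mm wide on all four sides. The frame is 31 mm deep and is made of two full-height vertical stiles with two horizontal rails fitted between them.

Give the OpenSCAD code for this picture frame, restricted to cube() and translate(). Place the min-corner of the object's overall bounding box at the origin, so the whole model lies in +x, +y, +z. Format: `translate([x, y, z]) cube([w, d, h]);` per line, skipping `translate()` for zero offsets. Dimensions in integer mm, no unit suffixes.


cube([35, 31, 937]);
translate([679, 0, 0]) cube([35, 31, 937]);
translate([35, 0, 0]) cube([644, 31, 35]);
translate([35, 0, 902]) cube([644, 31, 35]);
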